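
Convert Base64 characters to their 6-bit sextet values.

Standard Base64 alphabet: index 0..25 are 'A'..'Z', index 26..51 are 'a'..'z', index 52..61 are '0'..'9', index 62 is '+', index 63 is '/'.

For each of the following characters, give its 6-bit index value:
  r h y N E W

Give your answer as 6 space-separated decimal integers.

'r': a..z range, 26 + ord('r') − ord('a') = 43
'h': a..z range, 26 + ord('h') − ord('a') = 33
'y': a..z range, 26 + ord('y') − ord('a') = 50
'N': A..Z range, ord('N') − ord('A') = 13
'E': A..Z range, ord('E') − ord('A') = 4
'W': A..Z range, ord('W') − ord('A') = 22

Answer: 43 33 50 13 4 22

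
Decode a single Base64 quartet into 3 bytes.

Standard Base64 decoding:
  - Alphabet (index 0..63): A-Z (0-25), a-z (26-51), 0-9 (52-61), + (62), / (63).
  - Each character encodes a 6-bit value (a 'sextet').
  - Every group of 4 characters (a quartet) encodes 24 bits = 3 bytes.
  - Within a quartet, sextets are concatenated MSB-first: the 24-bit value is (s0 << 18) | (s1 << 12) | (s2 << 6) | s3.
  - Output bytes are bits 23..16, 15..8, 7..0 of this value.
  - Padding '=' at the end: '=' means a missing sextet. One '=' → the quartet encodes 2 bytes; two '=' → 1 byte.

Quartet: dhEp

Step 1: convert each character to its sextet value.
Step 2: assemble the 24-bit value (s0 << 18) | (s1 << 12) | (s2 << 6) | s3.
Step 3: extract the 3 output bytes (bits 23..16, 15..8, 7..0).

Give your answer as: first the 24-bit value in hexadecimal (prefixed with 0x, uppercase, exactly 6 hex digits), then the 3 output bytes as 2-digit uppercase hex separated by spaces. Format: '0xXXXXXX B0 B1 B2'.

Sextets: d=29, h=33, E=4, p=41
24-bit: (29<<18) | (33<<12) | (4<<6) | 41
      = 0x740000 | 0x021000 | 0x000100 | 0x000029
      = 0x761129
Bytes: (v>>16)&0xFF=76, (v>>8)&0xFF=11, v&0xFF=29

Answer: 0x761129 76 11 29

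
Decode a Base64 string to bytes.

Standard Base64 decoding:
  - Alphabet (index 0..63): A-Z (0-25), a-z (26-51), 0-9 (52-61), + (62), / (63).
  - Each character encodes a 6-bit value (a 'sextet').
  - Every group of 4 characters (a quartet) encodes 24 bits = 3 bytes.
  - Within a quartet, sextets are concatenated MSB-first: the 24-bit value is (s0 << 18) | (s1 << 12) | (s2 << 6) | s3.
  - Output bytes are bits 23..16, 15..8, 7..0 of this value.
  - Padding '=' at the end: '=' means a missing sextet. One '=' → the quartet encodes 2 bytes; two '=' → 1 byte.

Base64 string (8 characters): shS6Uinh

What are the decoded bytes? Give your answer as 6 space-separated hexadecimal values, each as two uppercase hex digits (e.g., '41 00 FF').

After char 0 ('s'=44): chars_in_quartet=1 acc=0x2C bytes_emitted=0
After char 1 ('h'=33): chars_in_quartet=2 acc=0xB21 bytes_emitted=0
After char 2 ('S'=18): chars_in_quartet=3 acc=0x2C852 bytes_emitted=0
After char 3 ('6'=58): chars_in_quartet=4 acc=0xB214BA -> emit B2 14 BA, reset; bytes_emitted=3
After char 4 ('U'=20): chars_in_quartet=1 acc=0x14 bytes_emitted=3
After char 5 ('i'=34): chars_in_quartet=2 acc=0x522 bytes_emitted=3
After char 6 ('n'=39): chars_in_quartet=3 acc=0x148A7 bytes_emitted=3
After char 7 ('h'=33): chars_in_quartet=4 acc=0x5229E1 -> emit 52 29 E1, reset; bytes_emitted=6

Answer: B2 14 BA 52 29 E1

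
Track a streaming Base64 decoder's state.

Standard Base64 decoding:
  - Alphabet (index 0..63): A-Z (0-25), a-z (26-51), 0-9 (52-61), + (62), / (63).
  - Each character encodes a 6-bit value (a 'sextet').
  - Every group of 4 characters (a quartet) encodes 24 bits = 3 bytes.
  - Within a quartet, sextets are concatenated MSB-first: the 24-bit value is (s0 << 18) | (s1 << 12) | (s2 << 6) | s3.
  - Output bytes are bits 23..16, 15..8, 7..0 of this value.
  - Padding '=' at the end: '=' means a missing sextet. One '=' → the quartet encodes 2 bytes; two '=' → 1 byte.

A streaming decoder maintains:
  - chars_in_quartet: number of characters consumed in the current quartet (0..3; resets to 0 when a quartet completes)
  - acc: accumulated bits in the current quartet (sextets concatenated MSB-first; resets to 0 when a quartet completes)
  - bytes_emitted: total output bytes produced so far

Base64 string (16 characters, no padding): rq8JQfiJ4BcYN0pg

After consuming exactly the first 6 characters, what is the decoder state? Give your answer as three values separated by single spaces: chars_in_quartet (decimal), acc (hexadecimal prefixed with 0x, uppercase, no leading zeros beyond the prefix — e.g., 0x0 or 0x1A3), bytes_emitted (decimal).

Answer: 2 0x41F 3

Derivation:
After char 0 ('r'=43): chars_in_quartet=1 acc=0x2B bytes_emitted=0
After char 1 ('q'=42): chars_in_quartet=2 acc=0xAEA bytes_emitted=0
After char 2 ('8'=60): chars_in_quartet=3 acc=0x2BABC bytes_emitted=0
After char 3 ('J'=9): chars_in_quartet=4 acc=0xAEAF09 -> emit AE AF 09, reset; bytes_emitted=3
After char 4 ('Q'=16): chars_in_quartet=1 acc=0x10 bytes_emitted=3
After char 5 ('f'=31): chars_in_quartet=2 acc=0x41F bytes_emitted=3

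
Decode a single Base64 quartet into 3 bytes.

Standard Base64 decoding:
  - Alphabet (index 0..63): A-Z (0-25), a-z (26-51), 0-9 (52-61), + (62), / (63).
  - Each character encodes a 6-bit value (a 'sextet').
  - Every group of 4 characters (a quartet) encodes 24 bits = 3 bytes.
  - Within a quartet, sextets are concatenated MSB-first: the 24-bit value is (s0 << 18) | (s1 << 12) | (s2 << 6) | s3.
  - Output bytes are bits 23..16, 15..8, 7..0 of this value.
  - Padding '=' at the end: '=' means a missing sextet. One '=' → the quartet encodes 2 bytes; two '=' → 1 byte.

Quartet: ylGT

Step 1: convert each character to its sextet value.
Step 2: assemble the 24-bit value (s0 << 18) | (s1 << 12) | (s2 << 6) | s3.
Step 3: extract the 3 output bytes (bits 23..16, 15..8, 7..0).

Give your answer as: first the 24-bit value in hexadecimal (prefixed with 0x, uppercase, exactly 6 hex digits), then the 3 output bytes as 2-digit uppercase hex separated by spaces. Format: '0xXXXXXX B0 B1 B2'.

Answer: 0xCA5193 CA 51 93

Derivation:
Sextets: y=50, l=37, G=6, T=19
24-bit: (50<<18) | (37<<12) | (6<<6) | 19
      = 0xC80000 | 0x025000 | 0x000180 | 0x000013
      = 0xCA5193
Bytes: (v>>16)&0xFF=CA, (v>>8)&0xFF=51, v&0xFF=93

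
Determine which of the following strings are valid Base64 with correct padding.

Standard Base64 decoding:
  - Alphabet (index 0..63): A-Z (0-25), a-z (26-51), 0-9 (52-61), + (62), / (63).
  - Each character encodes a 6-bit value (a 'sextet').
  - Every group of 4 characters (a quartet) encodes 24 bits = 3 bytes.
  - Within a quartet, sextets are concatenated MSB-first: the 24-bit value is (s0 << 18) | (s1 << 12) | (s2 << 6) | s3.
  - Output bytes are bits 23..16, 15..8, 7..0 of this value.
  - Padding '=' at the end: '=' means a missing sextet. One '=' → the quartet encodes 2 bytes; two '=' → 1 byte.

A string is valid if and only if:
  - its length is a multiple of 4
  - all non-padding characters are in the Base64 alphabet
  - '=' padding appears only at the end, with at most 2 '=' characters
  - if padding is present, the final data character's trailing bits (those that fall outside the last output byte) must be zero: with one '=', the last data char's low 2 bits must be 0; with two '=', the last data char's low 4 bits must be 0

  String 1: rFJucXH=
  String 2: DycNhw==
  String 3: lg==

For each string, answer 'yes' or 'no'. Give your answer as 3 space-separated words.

String 1: 'rFJucXH=' → invalid (bad trailing bits)
String 2: 'DycNhw==' → valid
String 3: 'lg==' → valid

Answer: no yes yes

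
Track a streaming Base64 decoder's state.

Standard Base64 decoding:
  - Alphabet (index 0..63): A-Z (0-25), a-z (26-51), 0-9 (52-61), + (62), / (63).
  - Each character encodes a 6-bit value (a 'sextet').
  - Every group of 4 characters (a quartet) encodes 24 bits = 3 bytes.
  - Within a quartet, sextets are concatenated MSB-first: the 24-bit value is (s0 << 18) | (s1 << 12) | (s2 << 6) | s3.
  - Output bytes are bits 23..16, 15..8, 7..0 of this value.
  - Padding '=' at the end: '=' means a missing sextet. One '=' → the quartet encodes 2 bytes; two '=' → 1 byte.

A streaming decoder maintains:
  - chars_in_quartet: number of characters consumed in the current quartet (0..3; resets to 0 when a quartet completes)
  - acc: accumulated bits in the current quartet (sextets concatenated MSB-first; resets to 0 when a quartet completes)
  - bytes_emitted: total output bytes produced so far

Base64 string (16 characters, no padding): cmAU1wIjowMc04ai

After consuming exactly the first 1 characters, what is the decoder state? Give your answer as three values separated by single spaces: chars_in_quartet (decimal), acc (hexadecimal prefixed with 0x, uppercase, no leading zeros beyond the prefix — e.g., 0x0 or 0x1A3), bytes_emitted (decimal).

Answer: 1 0x1C 0

Derivation:
After char 0 ('c'=28): chars_in_quartet=1 acc=0x1C bytes_emitted=0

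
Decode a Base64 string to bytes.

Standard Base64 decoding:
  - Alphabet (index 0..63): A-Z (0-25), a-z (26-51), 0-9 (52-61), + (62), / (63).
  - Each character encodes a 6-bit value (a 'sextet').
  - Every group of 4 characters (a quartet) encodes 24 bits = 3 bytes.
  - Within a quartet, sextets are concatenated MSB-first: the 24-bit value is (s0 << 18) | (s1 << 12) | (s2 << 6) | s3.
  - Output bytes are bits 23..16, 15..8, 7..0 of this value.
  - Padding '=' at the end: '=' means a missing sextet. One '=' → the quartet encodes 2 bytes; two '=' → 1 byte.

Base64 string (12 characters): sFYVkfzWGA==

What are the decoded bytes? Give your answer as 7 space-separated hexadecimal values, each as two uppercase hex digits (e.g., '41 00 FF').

After char 0 ('s'=44): chars_in_quartet=1 acc=0x2C bytes_emitted=0
After char 1 ('F'=5): chars_in_quartet=2 acc=0xB05 bytes_emitted=0
After char 2 ('Y'=24): chars_in_quartet=3 acc=0x2C158 bytes_emitted=0
After char 3 ('V'=21): chars_in_quartet=4 acc=0xB05615 -> emit B0 56 15, reset; bytes_emitted=3
After char 4 ('k'=36): chars_in_quartet=1 acc=0x24 bytes_emitted=3
After char 5 ('f'=31): chars_in_quartet=2 acc=0x91F bytes_emitted=3
After char 6 ('z'=51): chars_in_quartet=3 acc=0x247F3 bytes_emitted=3
After char 7 ('W'=22): chars_in_quartet=4 acc=0x91FCD6 -> emit 91 FC D6, reset; bytes_emitted=6
After char 8 ('G'=6): chars_in_quartet=1 acc=0x6 bytes_emitted=6
After char 9 ('A'=0): chars_in_quartet=2 acc=0x180 bytes_emitted=6
Padding '==': partial quartet acc=0x180 -> emit 18; bytes_emitted=7

Answer: B0 56 15 91 FC D6 18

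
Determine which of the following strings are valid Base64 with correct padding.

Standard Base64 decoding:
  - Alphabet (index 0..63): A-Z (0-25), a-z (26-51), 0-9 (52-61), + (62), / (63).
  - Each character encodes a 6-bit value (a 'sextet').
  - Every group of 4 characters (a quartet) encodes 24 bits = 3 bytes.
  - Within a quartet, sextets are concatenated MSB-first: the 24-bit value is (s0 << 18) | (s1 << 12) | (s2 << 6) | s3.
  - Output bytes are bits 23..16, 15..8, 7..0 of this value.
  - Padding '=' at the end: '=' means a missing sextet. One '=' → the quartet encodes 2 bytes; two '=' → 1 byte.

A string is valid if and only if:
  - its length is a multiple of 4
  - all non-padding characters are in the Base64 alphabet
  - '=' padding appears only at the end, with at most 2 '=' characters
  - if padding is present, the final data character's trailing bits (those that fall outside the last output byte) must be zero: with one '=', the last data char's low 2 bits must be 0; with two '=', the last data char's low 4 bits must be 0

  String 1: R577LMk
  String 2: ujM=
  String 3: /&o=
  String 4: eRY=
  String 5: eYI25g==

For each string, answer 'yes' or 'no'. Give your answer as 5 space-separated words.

String 1: 'R577LMk' → invalid (len=7 not mult of 4)
String 2: 'ujM=' → valid
String 3: '/&o=' → invalid (bad char(s): ['&'])
String 4: 'eRY=' → valid
String 5: 'eYI25g==' → valid

Answer: no yes no yes yes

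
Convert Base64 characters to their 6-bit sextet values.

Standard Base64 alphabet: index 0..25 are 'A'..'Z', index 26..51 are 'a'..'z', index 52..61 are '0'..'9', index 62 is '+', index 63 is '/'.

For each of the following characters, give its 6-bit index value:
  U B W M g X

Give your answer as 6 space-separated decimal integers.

'U': A..Z range, ord('U') − ord('A') = 20
'B': A..Z range, ord('B') − ord('A') = 1
'W': A..Z range, ord('W') − ord('A') = 22
'M': A..Z range, ord('M') − ord('A') = 12
'g': a..z range, 26 + ord('g') − ord('a') = 32
'X': A..Z range, ord('X') − ord('A') = 23

Answer: 20 1 22 12 32 23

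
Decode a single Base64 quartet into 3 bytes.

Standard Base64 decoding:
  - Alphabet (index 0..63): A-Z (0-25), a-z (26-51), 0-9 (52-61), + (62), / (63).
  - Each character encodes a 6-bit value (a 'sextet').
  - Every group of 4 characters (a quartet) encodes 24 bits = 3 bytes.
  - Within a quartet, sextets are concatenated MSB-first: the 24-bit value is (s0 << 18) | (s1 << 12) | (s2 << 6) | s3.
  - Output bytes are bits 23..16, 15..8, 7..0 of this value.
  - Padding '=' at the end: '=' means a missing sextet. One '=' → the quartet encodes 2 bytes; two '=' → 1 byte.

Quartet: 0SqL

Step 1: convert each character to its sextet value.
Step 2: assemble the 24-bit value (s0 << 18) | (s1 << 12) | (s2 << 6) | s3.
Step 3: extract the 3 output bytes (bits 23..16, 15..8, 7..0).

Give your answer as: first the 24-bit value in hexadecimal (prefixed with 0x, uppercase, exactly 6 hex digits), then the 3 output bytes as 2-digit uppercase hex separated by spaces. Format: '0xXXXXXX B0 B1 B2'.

Sextets: 0=52, S=18, q=42, L=11
24-bit: (52<<18) | (18<<12) | (42<<6) | 11
      = 0xD00000 | 0x012000 | 0x000A80 | 0x00000B
      = 0xD12A8B
Bytes: (v>>16)&0xFF=D1, (v>>8)&0xFF=2A, v&0xFF=8B

Answer: 0xD12A8B D1 2A 8B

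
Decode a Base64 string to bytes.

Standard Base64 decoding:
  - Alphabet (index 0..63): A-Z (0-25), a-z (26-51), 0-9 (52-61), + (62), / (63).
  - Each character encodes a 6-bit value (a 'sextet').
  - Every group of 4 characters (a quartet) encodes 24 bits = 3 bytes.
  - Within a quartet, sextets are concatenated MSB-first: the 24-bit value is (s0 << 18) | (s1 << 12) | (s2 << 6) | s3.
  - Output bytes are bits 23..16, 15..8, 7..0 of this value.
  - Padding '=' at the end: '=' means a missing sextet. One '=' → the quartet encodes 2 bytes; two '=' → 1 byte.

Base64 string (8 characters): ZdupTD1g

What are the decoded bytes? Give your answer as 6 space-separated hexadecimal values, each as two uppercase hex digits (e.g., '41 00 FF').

Answer: 65 DB A9 4C 3D 60

Derivation:
After char 0 ('Z'=25): chars_in_quartet=1 acc=0x19 bytes_emitted=0
After char 1 ('d'=29): chars_in_quartet=2 acc=0x65D bytes_emitted=0
After char 2 ('u'=46): chars_in_quartet=3 acc=0x1976E bytes_emitted=0
After char 3 ('p'=41): chars_in_quartet=4 acc=0x65DBA9 -> emit 65 DB A9, reset; bytes_emitted=3
After char 4 ('T'=19): chars_in_quartet=1 acc=0x13 bytes_emitted=3
After char 5 ('D'=3): chars_in_quartet=2 acc=0x4C3 bytes_emitted=3
After char 6 ('1'=53): chars_in_quartet=3 acc=0x130F5 bytes_emitted=3
After char 7 ('g'=32): chars_in_quartet=4 acc=0x4C3D60 -> emit 4C 3D 60, reset; bytes_emitted=6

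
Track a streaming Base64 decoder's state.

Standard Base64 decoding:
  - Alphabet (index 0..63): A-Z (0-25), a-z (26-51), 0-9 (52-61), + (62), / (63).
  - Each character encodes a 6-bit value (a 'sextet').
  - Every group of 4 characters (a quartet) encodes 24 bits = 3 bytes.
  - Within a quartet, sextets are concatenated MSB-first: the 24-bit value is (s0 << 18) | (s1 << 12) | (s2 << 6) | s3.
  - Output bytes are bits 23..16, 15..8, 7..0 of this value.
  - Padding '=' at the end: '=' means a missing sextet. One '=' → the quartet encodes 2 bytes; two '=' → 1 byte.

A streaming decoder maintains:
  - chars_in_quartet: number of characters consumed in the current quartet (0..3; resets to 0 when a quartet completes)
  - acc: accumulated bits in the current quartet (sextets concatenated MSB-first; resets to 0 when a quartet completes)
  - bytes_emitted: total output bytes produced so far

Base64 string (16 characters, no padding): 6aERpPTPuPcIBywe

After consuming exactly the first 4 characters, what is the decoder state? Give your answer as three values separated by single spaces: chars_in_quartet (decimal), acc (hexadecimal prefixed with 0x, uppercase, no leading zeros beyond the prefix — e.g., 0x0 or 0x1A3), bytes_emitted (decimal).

After char 0 ('6'=58): chars_in_quartet=1 acc=0x3A bytes_emitted=0
After char 1 ('a'=26): chars_in_quartet=2 acc=0xE9A bytes_emitted=0
After char 2 ('E'=4): chars_in_quartet=3 acc=0x3A684 bytes_emitted=0
After char 3 ('R'=17): chars_in_quartet=4 acc=0xE9A111 -> emit E9 A1 11, reset; bytes_emitted=3

Answer: 0 0x0 3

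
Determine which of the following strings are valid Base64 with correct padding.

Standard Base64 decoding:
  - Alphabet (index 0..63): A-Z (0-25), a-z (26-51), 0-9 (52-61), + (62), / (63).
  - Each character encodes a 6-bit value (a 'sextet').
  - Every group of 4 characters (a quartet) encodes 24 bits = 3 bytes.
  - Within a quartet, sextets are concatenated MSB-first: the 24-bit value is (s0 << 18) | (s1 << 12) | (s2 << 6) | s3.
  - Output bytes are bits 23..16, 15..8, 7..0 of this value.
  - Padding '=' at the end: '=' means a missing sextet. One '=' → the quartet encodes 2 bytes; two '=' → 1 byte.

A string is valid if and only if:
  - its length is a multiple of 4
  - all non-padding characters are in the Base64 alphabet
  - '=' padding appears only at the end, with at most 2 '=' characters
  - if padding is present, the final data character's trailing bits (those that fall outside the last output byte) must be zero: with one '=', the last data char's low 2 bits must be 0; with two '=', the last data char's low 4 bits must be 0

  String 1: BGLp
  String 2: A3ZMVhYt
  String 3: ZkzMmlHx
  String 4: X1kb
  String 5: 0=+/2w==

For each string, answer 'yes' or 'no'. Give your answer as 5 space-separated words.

Answer: yes yes yes yes no

Derivation:
String 1: 'BGLp' → valid
String 2: 'A3ZMVhYt' → valid
String 3: 'ZkzMmlHx' → valid
String 4: 'X1kb' → valid
String 5: '0=+/2w==' → invalid (bad char(s): ['=']; '=' in middle)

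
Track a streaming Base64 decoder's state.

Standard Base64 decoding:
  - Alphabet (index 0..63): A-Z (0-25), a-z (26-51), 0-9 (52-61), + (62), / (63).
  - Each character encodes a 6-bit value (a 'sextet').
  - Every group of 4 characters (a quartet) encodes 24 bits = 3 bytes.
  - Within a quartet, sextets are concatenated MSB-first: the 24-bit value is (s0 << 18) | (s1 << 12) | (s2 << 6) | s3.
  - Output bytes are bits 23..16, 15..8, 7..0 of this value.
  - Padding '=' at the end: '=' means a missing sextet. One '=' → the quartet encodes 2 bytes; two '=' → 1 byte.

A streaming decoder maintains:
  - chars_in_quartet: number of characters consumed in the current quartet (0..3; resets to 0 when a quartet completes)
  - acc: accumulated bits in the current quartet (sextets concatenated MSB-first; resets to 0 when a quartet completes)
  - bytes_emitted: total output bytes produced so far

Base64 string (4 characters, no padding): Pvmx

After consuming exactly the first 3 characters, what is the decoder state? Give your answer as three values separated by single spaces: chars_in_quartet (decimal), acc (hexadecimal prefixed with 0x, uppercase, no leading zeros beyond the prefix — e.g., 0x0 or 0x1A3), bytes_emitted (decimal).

Answer: 3 0xFBE6 0

Derivation:
After char 0 ('P'=15): chars_in_quartet=1 acc=0xF bytes_emitted=0
After char 1 ('v'=47): chars_in_quartet=2 acc=0x3EF bytes_emitted=0
After char 2 ('m'=38): chars_in_quartet=3 acc=0xFBE6 bytes_emitted=0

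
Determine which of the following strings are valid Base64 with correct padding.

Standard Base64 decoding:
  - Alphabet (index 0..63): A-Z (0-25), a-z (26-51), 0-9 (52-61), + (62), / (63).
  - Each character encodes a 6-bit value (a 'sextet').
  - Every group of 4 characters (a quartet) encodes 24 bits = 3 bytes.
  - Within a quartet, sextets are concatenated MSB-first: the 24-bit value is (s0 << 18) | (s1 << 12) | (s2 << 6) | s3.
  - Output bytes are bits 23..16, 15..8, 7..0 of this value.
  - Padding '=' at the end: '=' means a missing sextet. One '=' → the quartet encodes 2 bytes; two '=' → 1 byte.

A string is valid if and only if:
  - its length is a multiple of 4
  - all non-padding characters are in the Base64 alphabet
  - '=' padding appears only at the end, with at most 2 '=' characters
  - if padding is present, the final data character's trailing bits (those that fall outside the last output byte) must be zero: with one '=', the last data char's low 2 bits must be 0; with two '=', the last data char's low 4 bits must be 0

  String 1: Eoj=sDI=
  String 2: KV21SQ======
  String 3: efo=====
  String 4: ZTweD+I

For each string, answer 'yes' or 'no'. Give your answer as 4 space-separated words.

Answer: no no no no

Derivation:
String 1: 'Eoj=sDI=' → invalid (bad char(s): ['=']; '=' in middle)
String 2: 'KV21SQ======' → invalid (6 pad chars (max 2))
String 3: 'efo=====' → invalid (5 pad chars (max 2))
String 4: 'ZTweD+I' → invalid (len=7 not mult of 4)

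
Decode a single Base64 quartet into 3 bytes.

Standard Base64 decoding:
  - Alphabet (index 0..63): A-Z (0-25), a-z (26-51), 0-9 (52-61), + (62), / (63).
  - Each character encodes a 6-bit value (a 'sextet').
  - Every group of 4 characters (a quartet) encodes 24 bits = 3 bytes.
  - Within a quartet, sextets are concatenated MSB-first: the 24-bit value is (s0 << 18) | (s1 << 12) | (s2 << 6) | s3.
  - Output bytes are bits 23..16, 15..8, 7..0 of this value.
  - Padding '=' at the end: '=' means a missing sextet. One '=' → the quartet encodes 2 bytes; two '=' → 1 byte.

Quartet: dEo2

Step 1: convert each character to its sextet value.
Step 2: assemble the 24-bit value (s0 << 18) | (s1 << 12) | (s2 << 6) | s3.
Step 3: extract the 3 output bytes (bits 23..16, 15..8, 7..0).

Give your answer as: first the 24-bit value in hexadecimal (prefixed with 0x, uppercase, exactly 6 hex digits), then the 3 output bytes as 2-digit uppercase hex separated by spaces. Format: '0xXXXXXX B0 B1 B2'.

Answer: 0x744A36 74 4A 36

Derivation:
Sextets: d=29, E=4, o=40, 2=54
24-bit: (29<<18) | (4<<12) | (40<<6) | 54
      = 0x740000 | 0x004000 | 0x000A00 | 0x000036
      = 0x744A36
Bytes: (v>>16)&0xFF=74, (v>>8)&0xFF=4A, v&0xFF=36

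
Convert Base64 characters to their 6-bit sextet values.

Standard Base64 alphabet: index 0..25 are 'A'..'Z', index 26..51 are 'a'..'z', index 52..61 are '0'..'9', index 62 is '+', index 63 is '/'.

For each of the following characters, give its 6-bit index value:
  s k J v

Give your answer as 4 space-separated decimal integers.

Answer: 44 36 9 47

Derivation:
's': a..z range, 26 + ord('s') − ord('a') = 44
'k': a..z range, 26 + ord('k') − ord('a') = 36
'J': A..Z range, ord('J') − ord('A') = 9
'v': a..z range, 26 + ord('v') − ord('a') = 47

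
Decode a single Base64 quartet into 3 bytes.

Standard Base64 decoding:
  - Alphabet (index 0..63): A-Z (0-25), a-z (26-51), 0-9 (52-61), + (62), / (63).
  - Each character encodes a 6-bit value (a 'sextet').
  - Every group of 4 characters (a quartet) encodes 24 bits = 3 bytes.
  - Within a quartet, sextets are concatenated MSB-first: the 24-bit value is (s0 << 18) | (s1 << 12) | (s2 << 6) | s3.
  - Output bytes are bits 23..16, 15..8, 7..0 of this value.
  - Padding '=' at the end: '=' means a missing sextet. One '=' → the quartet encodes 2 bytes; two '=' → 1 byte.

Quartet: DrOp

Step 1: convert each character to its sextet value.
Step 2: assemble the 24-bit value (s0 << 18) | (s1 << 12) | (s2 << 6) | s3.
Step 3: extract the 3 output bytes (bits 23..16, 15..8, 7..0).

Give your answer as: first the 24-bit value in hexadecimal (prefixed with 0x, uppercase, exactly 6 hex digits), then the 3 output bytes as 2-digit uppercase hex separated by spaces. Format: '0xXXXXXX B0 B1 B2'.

Sextets: D=3, r=43, O=14, p=41
24-bit: (3<<18) | (43<<12) | (14<<6) | 41
      = 0x0C0000 | 0x02B000 | 0x000380 | 0x000029
      = 0x0EB3A9
Bytes: (v>>16)&0xFF=0E, (v>>8)&0xFF=B3, v&0xFF=A9

Answer: 0x0EB3A9 0E B3 A9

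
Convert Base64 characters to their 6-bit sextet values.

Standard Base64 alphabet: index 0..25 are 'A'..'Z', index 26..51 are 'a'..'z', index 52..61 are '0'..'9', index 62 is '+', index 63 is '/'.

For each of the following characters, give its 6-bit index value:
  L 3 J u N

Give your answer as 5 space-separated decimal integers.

Answer: 11 55 9 46 13

Derivation:
'L': A..Z range, ord('L') − ord('A') = 11
'3': 0..9 range, 52 + ord('3') − ord('0') = 55
'J': A..Z range, ord('J') − ord('A') = 9
'u': a..z range, 26 + ord('u') − ord('a') = 46
'N': A..Z range, ord('N') − ord('A') = 13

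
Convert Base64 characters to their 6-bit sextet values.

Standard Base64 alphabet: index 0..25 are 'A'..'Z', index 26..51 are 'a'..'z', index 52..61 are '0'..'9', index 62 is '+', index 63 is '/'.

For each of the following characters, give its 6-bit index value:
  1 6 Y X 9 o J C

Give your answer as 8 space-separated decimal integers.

Answer: 53 58 24 23 61 40 9 2

Derivation:
'1': 0..9 range, 52 + ord('1') − ord('0') = 53
'6': 0..9 range, 52 + ord('6') − ord('0') = 58
'Y': A..Z range, ord('Y') − ord('A') = 24
'X': A..Z range, ord('X') − ord('A') = 23
'9': 0..9 range, 52 + ord('9') − ord('0') = 61
'o': a..z range, 26 + ord('o') − ord('a') = 40
'J': A..Z range, ord('J') − ord('A') = 9
'C': A..Z range, ord('C') − ord('A') = 2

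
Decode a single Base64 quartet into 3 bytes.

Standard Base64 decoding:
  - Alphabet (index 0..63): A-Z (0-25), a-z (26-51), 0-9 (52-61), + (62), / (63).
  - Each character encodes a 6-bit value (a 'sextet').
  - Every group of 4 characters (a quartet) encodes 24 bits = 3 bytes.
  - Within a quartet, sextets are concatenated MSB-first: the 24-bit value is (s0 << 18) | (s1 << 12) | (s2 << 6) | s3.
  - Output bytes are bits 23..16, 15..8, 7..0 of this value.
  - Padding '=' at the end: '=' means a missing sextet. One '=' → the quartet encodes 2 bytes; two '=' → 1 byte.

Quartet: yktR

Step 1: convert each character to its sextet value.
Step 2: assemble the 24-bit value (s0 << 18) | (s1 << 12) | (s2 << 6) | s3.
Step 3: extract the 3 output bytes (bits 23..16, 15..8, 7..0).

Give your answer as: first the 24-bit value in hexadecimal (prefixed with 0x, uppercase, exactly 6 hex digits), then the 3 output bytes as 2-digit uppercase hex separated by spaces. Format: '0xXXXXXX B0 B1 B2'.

Sextets: y=50, k=36, t=45, R=17
24-bit: (50<<18) | (36<<12) | (45<<6) | 17
      = 0xC80000 | 0x024000 | 0x000B40 | 0x000011
      = 0xCA4B51
Bytes: (v>>16)&0xFF=CA, (v>>8)&0xFF=4B, v&0xFF=51

Answer: 0xCA4B51 CA 4B 51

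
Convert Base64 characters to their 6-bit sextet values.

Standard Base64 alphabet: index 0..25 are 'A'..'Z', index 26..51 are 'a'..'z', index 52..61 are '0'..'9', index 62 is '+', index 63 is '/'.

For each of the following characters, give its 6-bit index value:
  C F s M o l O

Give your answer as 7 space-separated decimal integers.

'C': A..Z range, ord('C') − ord('A') = 2
'F': A..Z range, ord('F') − ord('A') = 5
's': a..z range, 26 + ord('s') − ord('a') = 44
'M': A..Z range, ord('M') − ord('A') = 12
'o': a..z range, 26 + ord('o') − ord('a') = 40
'l': a..z range, 26 + ord('l') − ord('a') = 37
'O': A..Z range, ord('O') − ord('A') = 14

Answer: 2 5 44 12 40 37 14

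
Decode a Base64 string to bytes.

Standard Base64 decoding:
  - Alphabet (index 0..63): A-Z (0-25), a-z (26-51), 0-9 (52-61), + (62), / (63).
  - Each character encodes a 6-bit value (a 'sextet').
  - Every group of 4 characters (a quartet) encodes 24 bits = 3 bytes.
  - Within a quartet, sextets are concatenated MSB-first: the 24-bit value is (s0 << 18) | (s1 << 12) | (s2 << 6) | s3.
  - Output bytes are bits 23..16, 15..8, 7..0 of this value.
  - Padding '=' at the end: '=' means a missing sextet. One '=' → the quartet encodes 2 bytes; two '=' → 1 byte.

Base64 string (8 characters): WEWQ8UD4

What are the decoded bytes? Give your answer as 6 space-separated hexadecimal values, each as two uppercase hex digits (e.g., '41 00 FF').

Answer: 58 45 90 F1 40 F8

Derivation:
After char 0 ('W'=22): chars_in_quartet=1 acc=0x16 bytes_emitted=0
After char 1 ('E'=4): chars_in_quartet=2 acc=0x584 bytes_emitted=0
After char 2 ('W'=22): chars_in_quartet=3 acc=0x16116 bytes_emitted=0
After char 3 ('Q'=16): chars_in_quartet=4 acc=0x584590 -> emit 58 45 90, reset; bytes_emitted=3
After char 4 ('8'=60): chars_in_quartet=1 acc=0x3C bytes_emitted=3
After char 5 ('U'=20): chars_in_quartet=2 acc=0xF14 bytes_emitted=3
After char 6 ('D'=3): chars_in_quartet=3 acc=0x3C503 bytes_emitted=3
After char 7 ('4'=56): chars_in_quartet=4 acc=0xF140F8 -> emit F1 40 F8, reset; bytes_emitted=6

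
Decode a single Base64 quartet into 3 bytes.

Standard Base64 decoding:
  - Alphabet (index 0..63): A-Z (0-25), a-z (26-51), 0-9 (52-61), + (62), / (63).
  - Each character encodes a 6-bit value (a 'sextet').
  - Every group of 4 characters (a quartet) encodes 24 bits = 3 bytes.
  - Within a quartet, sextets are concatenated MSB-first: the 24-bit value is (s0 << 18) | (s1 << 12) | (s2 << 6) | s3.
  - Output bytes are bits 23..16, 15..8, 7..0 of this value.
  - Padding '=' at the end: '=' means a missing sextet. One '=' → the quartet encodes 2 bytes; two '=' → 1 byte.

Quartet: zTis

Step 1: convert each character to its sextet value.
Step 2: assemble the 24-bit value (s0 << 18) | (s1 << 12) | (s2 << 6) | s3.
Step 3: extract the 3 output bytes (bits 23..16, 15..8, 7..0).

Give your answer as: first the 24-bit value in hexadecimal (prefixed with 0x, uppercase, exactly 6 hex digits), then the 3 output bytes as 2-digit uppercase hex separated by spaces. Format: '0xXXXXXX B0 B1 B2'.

Answer: 0xCD38AC CD 38 AC

Derivation:
Sextets: z=51, T=19, i=34, s=44
24-bit: (51<<18) | (19<<12) | (34<<6) | 44
      = 0xCC0000 | 0x013000 | 0x000880 | 0x00002C
      = 0xCD38AC
Bytes: (v>>16)&0xFF=CD, (v>>8)&0xFF=38, v&0xFF=AC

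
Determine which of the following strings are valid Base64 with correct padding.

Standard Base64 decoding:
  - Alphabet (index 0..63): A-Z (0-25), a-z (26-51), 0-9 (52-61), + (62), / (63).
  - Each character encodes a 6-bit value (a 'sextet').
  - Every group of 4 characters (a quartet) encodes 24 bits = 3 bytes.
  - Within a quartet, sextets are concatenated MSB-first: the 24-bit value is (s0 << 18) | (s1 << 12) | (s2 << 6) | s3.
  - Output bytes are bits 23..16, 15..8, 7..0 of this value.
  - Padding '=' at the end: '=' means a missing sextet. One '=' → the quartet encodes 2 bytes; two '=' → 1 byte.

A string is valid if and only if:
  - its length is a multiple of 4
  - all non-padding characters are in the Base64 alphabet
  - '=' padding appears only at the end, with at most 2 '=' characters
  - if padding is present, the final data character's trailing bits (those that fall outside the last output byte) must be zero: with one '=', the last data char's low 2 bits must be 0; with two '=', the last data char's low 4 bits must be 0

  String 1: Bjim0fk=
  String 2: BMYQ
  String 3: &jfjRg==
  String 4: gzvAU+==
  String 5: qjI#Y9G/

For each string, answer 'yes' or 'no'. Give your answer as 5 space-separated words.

Answer: yes yes no no no

Derivation:
String 1: 'Bjim0fk=' → valid
String 2: 'BMYQ' → valid
String 3: '&jfjRg==' → invalid (bad char(s): ['&'])
String 4: 'gzvAU+==' → invalid (bad trailing bits)
String 5: 'qjI#Y9G/' → invalid (bad char(s): ['#'])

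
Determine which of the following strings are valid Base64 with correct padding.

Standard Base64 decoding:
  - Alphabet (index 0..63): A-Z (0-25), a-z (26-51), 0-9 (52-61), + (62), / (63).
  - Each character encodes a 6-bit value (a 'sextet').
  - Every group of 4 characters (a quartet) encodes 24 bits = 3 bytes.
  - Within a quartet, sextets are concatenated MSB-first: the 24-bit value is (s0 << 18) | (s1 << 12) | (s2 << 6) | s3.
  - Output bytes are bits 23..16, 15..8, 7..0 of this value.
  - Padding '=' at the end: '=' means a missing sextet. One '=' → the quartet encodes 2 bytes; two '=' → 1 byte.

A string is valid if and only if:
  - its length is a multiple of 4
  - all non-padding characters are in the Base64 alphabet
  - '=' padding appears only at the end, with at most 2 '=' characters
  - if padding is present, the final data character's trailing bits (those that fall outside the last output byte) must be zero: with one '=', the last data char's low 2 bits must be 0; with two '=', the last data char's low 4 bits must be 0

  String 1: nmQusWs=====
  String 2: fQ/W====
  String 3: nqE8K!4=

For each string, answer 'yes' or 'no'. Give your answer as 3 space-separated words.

Answer: no no no

Derivation:
String 1: 'nmQusWs=====' → invalid (5 pad chars (max 2))
String 2: 'fQ/W====' → invalid (4 pad chars (max 2))
String 3: 'nqE8K!4=' → invalid (bad char(s): ['!'])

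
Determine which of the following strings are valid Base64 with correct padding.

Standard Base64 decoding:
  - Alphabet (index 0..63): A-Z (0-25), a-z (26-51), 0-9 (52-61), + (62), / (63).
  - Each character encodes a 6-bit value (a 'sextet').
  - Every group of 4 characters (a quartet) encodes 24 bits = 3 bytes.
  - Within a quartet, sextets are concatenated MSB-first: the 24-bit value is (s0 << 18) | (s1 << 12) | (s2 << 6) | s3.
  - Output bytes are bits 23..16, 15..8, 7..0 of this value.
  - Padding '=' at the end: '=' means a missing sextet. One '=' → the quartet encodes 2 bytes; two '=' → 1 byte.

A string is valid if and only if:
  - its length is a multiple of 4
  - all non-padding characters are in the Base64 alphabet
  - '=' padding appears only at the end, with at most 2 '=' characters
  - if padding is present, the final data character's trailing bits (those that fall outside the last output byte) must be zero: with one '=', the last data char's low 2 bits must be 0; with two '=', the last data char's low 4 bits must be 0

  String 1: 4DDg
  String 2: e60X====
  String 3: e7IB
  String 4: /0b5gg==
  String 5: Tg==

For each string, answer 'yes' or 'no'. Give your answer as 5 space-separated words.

String 1: '4DDg' → valid
String 2: 'e60X====' → invalid (4 pad chars (max 2))
String 3: 'e7IB' → valid
String 4: '/0b5gg==' → valid
String 5: 'Tg==' → valid

Answer: yes no yes yes yes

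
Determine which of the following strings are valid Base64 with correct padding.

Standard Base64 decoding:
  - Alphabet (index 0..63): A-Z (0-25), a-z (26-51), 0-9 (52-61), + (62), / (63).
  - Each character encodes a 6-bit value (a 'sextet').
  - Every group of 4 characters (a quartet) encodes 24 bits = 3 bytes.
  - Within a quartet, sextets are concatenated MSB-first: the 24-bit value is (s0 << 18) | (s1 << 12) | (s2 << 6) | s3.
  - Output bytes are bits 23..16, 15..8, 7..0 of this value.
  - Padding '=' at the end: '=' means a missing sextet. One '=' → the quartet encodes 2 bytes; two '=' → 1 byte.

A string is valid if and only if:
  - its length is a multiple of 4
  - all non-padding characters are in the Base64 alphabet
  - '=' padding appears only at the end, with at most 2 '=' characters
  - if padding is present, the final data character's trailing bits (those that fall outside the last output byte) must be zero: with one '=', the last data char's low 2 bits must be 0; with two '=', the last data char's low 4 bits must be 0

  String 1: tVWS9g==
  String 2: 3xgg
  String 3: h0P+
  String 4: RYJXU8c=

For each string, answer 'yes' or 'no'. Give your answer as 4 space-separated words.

Answer: yes yes yes yes

Derivation:
String 1: 'tVWS9g==' → valid
String 2: '3xgg' → valid
String 3: 'h0P+' → valid
String 4: 'RYJXU8c=' → valid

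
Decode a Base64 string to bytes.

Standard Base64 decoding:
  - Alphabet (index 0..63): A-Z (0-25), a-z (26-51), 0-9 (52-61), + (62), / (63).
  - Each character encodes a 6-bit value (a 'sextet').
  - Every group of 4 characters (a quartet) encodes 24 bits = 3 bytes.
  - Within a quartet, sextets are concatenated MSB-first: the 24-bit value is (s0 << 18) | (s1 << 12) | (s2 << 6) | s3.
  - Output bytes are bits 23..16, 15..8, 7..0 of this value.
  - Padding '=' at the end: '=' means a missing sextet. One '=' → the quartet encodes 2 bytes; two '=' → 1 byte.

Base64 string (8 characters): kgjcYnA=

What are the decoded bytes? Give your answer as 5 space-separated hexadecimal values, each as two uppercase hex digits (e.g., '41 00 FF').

After char 0 ('k'=36): chars_in_quartet=1 acc=0x24 bytes_emitted=0
After char 1 ('g'=32): chars_in_quartet=2 acc=0x920 bytes_emitted=0
After char 2 ('j'=35): chars_in_quartet=3 acc=0x24823 bytes_emitted=0
After char 3 ('c'=28): chars_in_quartet=4 acc=0x9208DC -> emit 92 08 DC, reset; bytes_emitted=3
After char 4 ('Y'=24): chars_in_quartet=1 acc=0x18 bytes_emitted=3
After char 5 ('n'=39): chars_in_quartet=2 acc=0x627 bytes_emitted=3
After char 6 ('A'=0): chars_in_quartet=3 acc=0x189C0 bytes_emitted=3
Padding '=': partial quartet acc=0x189C0 -> emit 62 70; bytes_emitted=5

Answer: 92 08 DC 62 70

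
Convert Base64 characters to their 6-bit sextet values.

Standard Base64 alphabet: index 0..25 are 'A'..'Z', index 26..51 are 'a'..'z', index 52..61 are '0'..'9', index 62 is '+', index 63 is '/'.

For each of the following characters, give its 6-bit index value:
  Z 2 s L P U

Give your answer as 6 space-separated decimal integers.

Answer: 25 54 44 11 15 20

Derivation:
'Z': A..Z range, ord('Z') − ord('A') = 25
'2': 0..9 range, 52 + ord('2') − ord('0') = 54
's': a..z range, 26 + ord('s') − ord('a') = 44
'L': A..Z range, ord('L') − ord('A') = 11
'P': A..Z range, ord('P') − ord('A') = 15
'U': A..Z range, ord('U') − ord('A') = 20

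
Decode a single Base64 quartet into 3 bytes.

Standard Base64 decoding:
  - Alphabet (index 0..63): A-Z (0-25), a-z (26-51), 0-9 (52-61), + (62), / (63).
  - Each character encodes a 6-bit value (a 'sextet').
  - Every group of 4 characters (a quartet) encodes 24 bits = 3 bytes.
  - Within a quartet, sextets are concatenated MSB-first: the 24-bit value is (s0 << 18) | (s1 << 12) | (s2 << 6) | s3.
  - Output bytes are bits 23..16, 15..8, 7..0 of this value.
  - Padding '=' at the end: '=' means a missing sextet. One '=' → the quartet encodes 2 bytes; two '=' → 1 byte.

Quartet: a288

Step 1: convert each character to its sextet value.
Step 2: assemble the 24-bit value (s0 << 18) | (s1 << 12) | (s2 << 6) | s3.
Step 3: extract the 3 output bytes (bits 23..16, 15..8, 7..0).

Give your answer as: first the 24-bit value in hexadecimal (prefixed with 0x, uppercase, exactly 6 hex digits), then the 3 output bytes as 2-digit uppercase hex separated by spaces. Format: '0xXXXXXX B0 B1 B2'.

Sextets: a=26, 2=54, 8=60, 8=60
24-bit: (26<<18) | (54<<12) | (60<<6) | 60
      = 0x680000 | 0x036000 | 0x000F00 | 0x00003C
      = 0x6B6F3C
Bytes: (v>>16)&0xFF=6B, (v>>8)&0xFF=6F, v&0xFF=3C

Answer: 0x6B6F3C 6B 6F 3C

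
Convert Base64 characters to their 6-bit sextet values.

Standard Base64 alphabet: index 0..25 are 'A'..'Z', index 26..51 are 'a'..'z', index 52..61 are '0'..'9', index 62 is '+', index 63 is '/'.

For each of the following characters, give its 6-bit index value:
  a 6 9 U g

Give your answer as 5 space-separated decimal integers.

'a': a..z range, 26 + ord('a') − ord('a') = 26
'6': 0..9 range, 52 + ord('6') − ord('0') = 58
'9': 0..9 range, 52 + ord('9') − ord('0') = 61
'U': A..Z range, ord('U') − ord('A') = 20
'g': a..z range, 26 + ord('g') − ord('a') = 32

Answer: 26 58 61 20 32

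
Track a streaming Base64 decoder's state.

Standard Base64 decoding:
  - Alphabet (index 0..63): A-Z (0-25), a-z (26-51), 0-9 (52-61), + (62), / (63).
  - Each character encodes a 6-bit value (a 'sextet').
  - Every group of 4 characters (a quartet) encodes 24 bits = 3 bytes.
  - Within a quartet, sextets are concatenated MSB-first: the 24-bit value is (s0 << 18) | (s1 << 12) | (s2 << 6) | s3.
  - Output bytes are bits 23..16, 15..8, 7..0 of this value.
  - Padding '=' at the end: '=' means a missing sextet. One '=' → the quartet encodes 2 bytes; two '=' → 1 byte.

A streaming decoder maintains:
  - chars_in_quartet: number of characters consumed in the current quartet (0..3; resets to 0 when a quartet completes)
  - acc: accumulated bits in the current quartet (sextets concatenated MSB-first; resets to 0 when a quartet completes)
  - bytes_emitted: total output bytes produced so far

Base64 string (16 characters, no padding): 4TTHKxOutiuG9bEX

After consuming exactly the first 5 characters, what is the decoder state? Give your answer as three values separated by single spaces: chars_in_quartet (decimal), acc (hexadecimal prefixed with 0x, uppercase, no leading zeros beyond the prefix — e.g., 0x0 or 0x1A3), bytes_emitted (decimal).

Answer: 1 0xA 3

Derivation:
After char 0 ('4'=56): chars_in_quartet=1 acc=0x38 bytes_emitted=0
After char 1 ('T'=19): chars_in_quartet=2 acc=0xE13 bytes_emitted=0
After char 2 ('T'=19): chars_in_quartet=3 acc=0x384D3 bytes_emitted=0
After char 3 ('H'=7): chars_in_quartet=4 acc=0xE134C7 -> emit E1 34 C7, reset; bytes_emitted=3
After char 4 ('K'=10): chars_in_quartet=1 acc=0xA bytes_emitted=3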